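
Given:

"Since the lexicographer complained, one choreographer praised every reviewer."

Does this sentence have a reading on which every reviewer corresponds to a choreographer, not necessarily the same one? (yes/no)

That reading corresponds to *every reviewer* > *one choreographer*.
*every reviewer* is a matrix argument; the adjunct is an island but the target quantifier is outside it.
No island intervenes, so both surface and inverse scope are derivable.

Yes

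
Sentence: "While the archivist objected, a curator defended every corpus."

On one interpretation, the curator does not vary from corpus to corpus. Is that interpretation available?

This is the *a curator* > *every corpus* reading.
Surface scope (*a curator* > *every corpus*) is always derivable; islands only block QR, not in-situ interpretation.

Yes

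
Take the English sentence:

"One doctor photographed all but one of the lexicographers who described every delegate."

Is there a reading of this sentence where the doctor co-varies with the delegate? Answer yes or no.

The described interpretation is the *every delegate* > *one doctor* scoping.
Structurally, *every delegate* is inside the relative clause *who described every delegate* modifying *all but one of the lexicographers*.
The relative clause forms an island for QR, so the quantifier is confined to the head noun's restrictor.
So the wide-scope reading for *every delegate* is blocked.
(Only the surface reading survives: one fixed doctor with respect to all the relevant delegates.)

No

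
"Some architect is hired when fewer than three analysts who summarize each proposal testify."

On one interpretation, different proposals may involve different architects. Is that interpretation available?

The described interpretation is the *each proposal* > *some architect* scoping.
*each proposal* is embedded in the relative clause *who summarize each proposal*, which is itself inside the adjunct *when fewer than three analysts who summarize each proposal testify*.
Even if one barrier were somehow void, the other would still block QR.
So *each proposal* cannot raise to a position above *some architect*.
(Only the surface reading survives: one fixed architect with respect to all the relevant proposals.)

No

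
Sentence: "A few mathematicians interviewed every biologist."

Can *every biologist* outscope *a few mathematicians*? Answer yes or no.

Yes

Both DPs are arguments of the same predicate; there is no clause or island boundary between them.
Nothing blocks QR of the lower DP to a position above the higher one, so inverse scope is available.
Both orderings are possible: *a few mathematicians* > *every biologist* and *every biologist* > *a few mathematicians*.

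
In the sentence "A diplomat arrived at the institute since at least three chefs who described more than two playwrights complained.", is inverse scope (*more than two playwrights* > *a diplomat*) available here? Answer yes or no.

No

*more than two playwrights* occurs within the relative clause *who described more than two playwrights*, which is itself inside the adjunct *since at least three chefs who described more than two playwrights complained*.
Even if one barrier were somehow void, the other would still block QR.
There is no licit LF on which *more than two playwrights* c-commands *a diplomat*.
(Only the surface reading survives: one fixed diplomat with respect to all the relevant playwrights.)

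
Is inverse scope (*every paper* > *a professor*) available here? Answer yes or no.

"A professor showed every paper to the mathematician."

*a professor* and *every paper* are co-arguments of the matrix verb, with nothing but a clause-internal boundary between them.
Clause-internal QR can adjoin the lower DP above the subject, yielding the inverse reading.
So *every paper* > *a professor* is among the available readings.

Yes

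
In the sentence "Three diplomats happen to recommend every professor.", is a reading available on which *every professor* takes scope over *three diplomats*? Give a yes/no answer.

Yes

The matrix predicate is a raising verb, whose infinitival complement is not a scope island — *every professor* can QR into the matrix clause.
Ordinary QR to a clause-peripheral position gives the wide-scope LF for the lower DP.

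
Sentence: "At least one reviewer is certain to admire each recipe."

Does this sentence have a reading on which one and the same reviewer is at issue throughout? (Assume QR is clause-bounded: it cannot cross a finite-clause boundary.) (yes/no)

The paraphrase describes the scope ordering *at least one reviewer* > *each recipe*.
Surface scope (*at least one reviewer* > *each recipe*) is always derivable; islands only block QR, not in-situ interpretation.

Yes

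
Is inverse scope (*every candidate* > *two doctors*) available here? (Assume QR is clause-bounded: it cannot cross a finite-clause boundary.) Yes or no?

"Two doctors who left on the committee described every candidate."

*every candidate* sits in the matrix clause, not in the relative clause on *two doctors*.
QR within a single clause is free, so the lower quantifier may take scope over the higher one.
So *every candidate* > *two doctors* is among the available readings.

Yes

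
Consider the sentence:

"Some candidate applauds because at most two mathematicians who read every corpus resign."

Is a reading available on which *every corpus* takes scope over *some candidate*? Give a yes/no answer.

No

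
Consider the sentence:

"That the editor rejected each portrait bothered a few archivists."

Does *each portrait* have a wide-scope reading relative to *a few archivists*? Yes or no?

The DP *each portrait* is contained in the sentential subject *that the editor rejected each portrait*.
Subjects — clausal subjects included — are islands for extraction, and QR is no exception.
*each portrait* > *a few archivists* would require crossing that boundary, which is illicit.

No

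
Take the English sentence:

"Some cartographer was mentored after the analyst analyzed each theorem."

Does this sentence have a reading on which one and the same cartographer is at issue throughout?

Yes

That reading corresponds to *some cartographer* > *each theorem*.
That is the surface-scope ordering, which is always one of the available readings — island constraints only ever restrict inverse scope.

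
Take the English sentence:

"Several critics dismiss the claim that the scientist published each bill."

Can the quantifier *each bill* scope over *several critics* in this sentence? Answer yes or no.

No

Structurally, *each bill* is inside the complex NP *the claim that the scientist published each bill*.
The complex NP is opaque for QR — the quantifier is frozen inside the noun's complement.
So *each bill* cannot raise to a position above *several critics*.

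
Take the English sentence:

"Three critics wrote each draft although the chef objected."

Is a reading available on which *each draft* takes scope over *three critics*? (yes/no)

Yes

Although there is an adjunct clause, *each draft* is in the main clause, not inside the adjunct.
Clause-internal QR can adjoin the lower DP above the subject, yielding the inverse reading.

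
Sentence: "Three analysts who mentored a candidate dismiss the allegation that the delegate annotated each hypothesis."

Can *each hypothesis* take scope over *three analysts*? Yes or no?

No

The target quantifier *each hypothesis* is part of the complex NP *the allegation that the delegate annotated each hypothesis*.
Since the clause is the complement of a nominal head, the CNPC blocks scope extraction.
So *each hypothesis* cannot raise to a position above *three analysts*.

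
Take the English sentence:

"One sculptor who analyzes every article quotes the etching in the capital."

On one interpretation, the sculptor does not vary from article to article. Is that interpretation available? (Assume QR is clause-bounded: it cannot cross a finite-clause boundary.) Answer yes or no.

Yes

The paraphrase describes the scope ordering *one sculptor* > *every article*.
Surface scope (*one sculptor* > *every article*) is always derivable; islands only block QR, not in-situ interpretation.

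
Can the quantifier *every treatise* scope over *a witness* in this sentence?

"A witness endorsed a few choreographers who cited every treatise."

The DP *every treatise* is contained in the relative clause *who cited every treatise* modifying *a few choreographers*.
Relative clauses are scope islands: a quantifier cannot QR out of a relative clause to take scope in the matrix clause.
*every treatise* > *a witness* would require crossing that boundary, which is illicit.
(Only the surface reading survives: one fixed witness with respect to all the relevant treatises.)

No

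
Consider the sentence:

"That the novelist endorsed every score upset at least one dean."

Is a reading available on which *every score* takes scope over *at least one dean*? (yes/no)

No

Structurally, *every score* is inside the sentential subject *that the novelist endorsed every score*.
Subjects — clausal subjects included — are islands for extraction, and QR is no exception.
*every score* is confined to the island and cannot take scope over *at least one dean*.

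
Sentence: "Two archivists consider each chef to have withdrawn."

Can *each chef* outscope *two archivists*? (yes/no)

Yes

*each chef* is an ECM subject; ECM complements are not islands, and the embedded quantifier may take matrix scope.
Since no island is crossed, the inverse ordering is licensed alongside surface scope.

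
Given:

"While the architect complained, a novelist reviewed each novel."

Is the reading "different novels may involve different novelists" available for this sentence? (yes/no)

This is the *each novel* > *a novelist* reading.
*each novel* is a matrix argument; the adjunct is an island but the target quantifier is outside it.
No island intervenes, so both surface and inverse scope are derivable.
The sentence is scopally ambiguous between *a novelist* > *each novel* and *each novel* > *a novelist*.

Yes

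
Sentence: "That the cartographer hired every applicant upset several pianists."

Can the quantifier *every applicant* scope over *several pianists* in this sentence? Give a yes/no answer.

The DP *every applicant* is contained in the sentential subject *that the cartographer hired every applicant*.
The Sentential Subject Constraint rules out raising the quantifier out of the that-clause subject.
So the wide-scope reading for *every applicant* is blocked.

No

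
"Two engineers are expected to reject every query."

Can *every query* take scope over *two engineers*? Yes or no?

*every query* is the object of the infinitival complement of a raising predicate; raising infinitives are transparent for QR, so the two DPs are in effect clausemates.
No island intervenes, so both surface and inverse scope are derivable.
Both orderings are possible: *two engineers* > *every query* and *every query* > *two engineers*.

Yes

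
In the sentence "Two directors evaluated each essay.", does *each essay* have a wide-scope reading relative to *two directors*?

*each essay* and *two directors* are in the same minimal clause.
Ordinary QR to a clause-peripheral position gives the wide-scope LF for the lower DP.

Yes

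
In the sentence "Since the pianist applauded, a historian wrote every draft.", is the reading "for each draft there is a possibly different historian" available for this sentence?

Yes

That reading corresponds to *every draft* > *a historian*.
Neither queried DP is inside the adjunct, so the adjunct-island constraint does not apply.
Nothing blocks QR of the lower DP to a position above the higher one, so inverse scope is available.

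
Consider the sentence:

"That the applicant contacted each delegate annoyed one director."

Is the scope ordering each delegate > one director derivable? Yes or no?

No

The DP *each delegate* is contained in the sentential subject *that the applicant contacted each delegate*.
Subjects — clausal subjects included — are islands for extraction, and QR is no exception.
There is no licit LF on which *each delegate* c-commands *one director*.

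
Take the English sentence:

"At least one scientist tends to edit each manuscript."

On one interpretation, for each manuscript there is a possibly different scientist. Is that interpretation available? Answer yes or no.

Yes

The described interpretation is the *each manuscript* > *at least one scientist* scoping.
Raising constructions are monoclausal for scope purposes; *each manuscript* is not separated from *at least one scientist* by any island.
With no island boundary between them, the object can take inverse scope over the subject via ordinary QR within the clause.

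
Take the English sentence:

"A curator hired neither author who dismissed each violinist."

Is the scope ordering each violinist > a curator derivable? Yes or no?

No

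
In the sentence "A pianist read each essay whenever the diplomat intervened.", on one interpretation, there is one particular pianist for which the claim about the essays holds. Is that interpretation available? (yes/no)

Yes

The paraphrase describes the scope ordering *a pianist* > *each essay*.
Nothing needs to raise for *a pianist* > *each essay*, so no island constraint is at stake.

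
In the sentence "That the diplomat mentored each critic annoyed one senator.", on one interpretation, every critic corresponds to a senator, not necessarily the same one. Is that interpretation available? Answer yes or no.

No

This is the *each critic* > *one senator* reading.
*each critic* is embedded in the sentential subject *that the diplomat mentored each critic*.
Sentential subjects are islands: a quantifier inside the subject clause cannot raise over the matrix predicate.
*each critic* > *one senator* would require crossing that boundary, which is illicit.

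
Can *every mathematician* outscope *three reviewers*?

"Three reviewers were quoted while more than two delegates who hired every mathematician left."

*every mathematician* sits inside the relative clause *who hired every mathematician*, which is itself inside the adjunct *while more than two delegates who hired every mathematician left*.
The quantifier would have to escape first the RC and then the adjunct — two independent island violations.
*every mathematician* is confined to the island and cannot take scope over *three reviewers*.

No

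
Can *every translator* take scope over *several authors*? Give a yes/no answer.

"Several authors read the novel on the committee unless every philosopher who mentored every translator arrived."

No

*every translator* sits inside the relative clause *who mentored every translator*, which is itself inside the adjunct *unless every philosopher who mentored every translator arrived*.
The quantifier would have to escape first the RC and then the adjunct — two independent island violations.
*every translator* is confined to the island and cannot take scope over *several authors*.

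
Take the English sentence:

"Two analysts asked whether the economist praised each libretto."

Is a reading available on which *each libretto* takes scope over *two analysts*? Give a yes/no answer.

*each libretto* occurs within the embedded question *whether the economist praised each libretto*.
Embedded wh-clauses are opaque for QR, so the quantifier stays inside the question.
So *each libretto* cannot raise to a position above *two analysts*.

No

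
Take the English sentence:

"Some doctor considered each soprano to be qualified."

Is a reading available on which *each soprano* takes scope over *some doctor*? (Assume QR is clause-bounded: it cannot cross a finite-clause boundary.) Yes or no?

Yes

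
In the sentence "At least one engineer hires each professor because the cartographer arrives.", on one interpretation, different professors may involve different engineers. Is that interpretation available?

Yes

The described interpretation is the *each professor* > *at least one engineer* scoping.
*each professor* is a matrix argument; the adjunct is an island but the target quantifier is outside it.
Ordinary QR to a clause-peripheral position gives the wide-scope LF for the lower DP.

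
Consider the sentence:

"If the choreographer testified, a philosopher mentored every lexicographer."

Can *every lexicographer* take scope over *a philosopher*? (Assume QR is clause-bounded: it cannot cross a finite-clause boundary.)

Yes

The adjunct island is irrelevant here — *every lexicographer* and *a philosopher* are both in the matrix clause.
QR within a single clause is free, so the lower quantifier may take scope over the higher one.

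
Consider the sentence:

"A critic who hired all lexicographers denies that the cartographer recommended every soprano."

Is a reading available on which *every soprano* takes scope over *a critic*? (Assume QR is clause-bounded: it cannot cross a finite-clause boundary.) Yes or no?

*every soprano* sits inside the finite complement clause *that the cartographer recommended every soprano*.
Given the clause-boundedness assumption, QR cannot cross the finite CP into the matrix.
Hence only narrow scope for *every soprano* (under *a critic*) survives.

No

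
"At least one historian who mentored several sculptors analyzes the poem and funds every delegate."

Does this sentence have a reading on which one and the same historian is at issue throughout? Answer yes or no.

Yes

That reading corresponds to *at least one historian* > *every delegate*.
Surface scope (*at least one historian* > *every delegate*) is always derivable; islands only block QR, not in-situ interpretation.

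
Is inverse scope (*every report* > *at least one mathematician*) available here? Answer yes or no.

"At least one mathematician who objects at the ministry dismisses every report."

Yes

The relative clause *who objects at the ministry* modifies *at least one mathematician*, but *every report* is not inside that relative clause — it is an argument of the matrix verb.
Clause-internal QR can adjoin the lower DP above the subject, yielding the inverse reading.
So *every report* > *at least one mathematician* is among the available readings.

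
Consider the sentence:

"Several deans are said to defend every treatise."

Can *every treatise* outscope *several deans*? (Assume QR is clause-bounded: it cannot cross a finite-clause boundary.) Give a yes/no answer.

Yes

*every treatise* is inside a raising infinitive, which is transparent to QR (no CP barrier), so it behaves as a matrix argument.
Nothing blocks QR of the lower DP to a position above the higher one, so inverse scope is available.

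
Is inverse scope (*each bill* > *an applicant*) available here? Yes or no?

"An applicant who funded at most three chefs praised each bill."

*each bill* is a matrix argument; only *an applicant* is modified by the relative clause *who funded at most three chefs*, so the RC island is irrelevant to the target quantifier.
Clause-internal QR can adjoin the lower DP above the subject, yielding the inverse reading.
The sentence is scopally ambiguous between *an applicant* > *each bill* and *each bill* > *an applicant*.

Yes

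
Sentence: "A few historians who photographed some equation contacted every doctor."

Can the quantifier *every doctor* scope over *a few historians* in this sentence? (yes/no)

Yes

*every doctor* is a matrix argument; only *a few historians* is modified by the relative clause *who photographed some equation*, so the RC island is irrelevant to the target quantifier.
Nothing blocks QR of the lower DP to a position above the higher one, so inverse scope is available.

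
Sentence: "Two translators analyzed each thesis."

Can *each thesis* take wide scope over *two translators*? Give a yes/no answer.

Yes

*each thesis* and *two translators* are in the same minimal clause.
Clause-internal QR can adjoin the lower DP above the subject, yielding the inverse reading.
The sentence is scopally ambiguous between *two translators* > *each thesis* and *each thesis* > *two translators*.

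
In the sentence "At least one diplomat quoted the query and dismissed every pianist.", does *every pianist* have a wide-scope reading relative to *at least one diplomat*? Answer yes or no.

*every pianist* occurs within one conjunct of the coordinate structure (*dismissed every pianist*).
Coordinate structures are islands for non-across-the-board movement, QR included.
So *every pianist* cannot raise high enough to outscope *at least one diplomat*; only the surface ordering *at least one diplomat* > *every pianist* is available.

No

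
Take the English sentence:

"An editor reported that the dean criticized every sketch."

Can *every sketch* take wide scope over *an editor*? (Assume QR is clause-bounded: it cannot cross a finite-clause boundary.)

No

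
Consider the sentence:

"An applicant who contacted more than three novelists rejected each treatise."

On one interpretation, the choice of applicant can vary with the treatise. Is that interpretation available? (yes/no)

The described interpretation is the *each treatise* > *an applicant* scoping.
*each treatise* is a matrix argument; only *an applicant* is modified by the relative clause *who contacted more than three novelists*, so the RC island is irrelevant to the target quantifier.
Nothing blocks QR of the lower DP to a position above the higher one, so inverse scope is available.

Yes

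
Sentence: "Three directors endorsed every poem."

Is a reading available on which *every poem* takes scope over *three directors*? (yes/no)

Yes

Both DPs are arguments of the same predicate; there is no clause or island boundary between them.
Clause-internal QR can adjoin the lower DP above the subject, yielding the inverse reading.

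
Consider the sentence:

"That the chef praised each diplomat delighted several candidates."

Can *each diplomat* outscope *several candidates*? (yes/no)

The target quantifier *each diplomat* is part of the sentential subject *that the chef praised each diplomat*.
Sentential subjects are islands: a quantifier inside the subject clause cannot raise over the matrix predicate.
So *each diplomat* cannot raise to a position above *several candidates*.

No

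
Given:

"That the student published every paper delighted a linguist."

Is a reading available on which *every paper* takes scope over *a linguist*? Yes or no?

No

*every paper* sits inside the sentential subject *that the student published every paper*.
The Sentential Subject Constraint rules out raising the quantifier out of the that-clause subject.
The ordering *every paper* > *a linguist* is therefore underivable.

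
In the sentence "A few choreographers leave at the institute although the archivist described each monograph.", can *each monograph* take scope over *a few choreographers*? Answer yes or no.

No

The target quantifier *each monograph* is part of the adjunct clause *although the archivist described each monograph*.
Scope out of an adjunct clause is unavailable: QR respects the adjunct-island constraint.
So *each monograph* cannot raise to a position above *a few choreographers*.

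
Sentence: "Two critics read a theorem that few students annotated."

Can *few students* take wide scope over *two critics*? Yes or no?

No

The DP *few students* is contained in the relative clause *that few students annotated* modifying *a theorem*.
Quantifiers inside a relative clause are trapped there; the RC boundary blocks QR.
Hence only narrow scope for *few students* (under *two critics*) survives.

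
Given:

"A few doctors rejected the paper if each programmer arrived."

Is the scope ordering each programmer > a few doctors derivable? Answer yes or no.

No

The target quantifier *each programmer* is part of the adjunct clause *if each programmer arrived*.
Adjuncts are opaque for quantifier raising; a quantifier in an adjunct stays inside it.
So the wide-scope reading for *each programmer* is blocked.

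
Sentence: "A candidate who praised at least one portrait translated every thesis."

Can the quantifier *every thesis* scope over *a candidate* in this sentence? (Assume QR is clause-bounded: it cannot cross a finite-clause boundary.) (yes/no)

Yes

*every thesis* is a matrix argument; only *a candidate* is modified by the relative clause *who praised at least one portrait*, so the RC island is irrelevant to the target quantifier.
Since no island is crossed, the inverse ordering is licensed alongside surface scope.
Both orderings are possible: *a candidate* > *every thesis* and *every thesis* > *a candidate*.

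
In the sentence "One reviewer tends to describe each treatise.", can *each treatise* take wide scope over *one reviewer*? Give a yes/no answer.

Yes

Raising constructions are monoclausal for scope purposes; *each treatise* is not separated from *one reviewer* by any island.
Clause-internal QR can adjoin the lower DP above the subject, yielding the inverse reading.
So *each treatise* > *one reviewer* is among the available readings.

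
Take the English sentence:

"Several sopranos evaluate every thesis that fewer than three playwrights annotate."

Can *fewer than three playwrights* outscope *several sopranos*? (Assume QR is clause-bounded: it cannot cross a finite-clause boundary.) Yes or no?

Structurally, *fewer than three playwrights* is inside the relative clause *that fewer than three playwrights annotate* modifying *every thesis*.
Relative clauses block scope extraction: QR cannot target a position outside the modified NP.
*fewer than three playwrights* > *several sopranos* would require crossing that boundary, which is illicit.

No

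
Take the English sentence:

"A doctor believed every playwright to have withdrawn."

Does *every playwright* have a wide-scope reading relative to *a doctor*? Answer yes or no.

Yes

This is an ECM construction: *every playwright* is the infinitival subject, Case-marked by the matrix verb, and the infinitive is transparent for QR.
QR within a single clause is free, so the lower quantifier may take scope over the higher one.
So *every playwright* > *a doctor* is among the available readings.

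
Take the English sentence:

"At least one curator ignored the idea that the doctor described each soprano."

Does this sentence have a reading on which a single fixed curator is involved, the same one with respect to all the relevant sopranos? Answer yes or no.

Yes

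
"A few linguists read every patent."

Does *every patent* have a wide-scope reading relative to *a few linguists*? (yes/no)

Yes

*a few linguists* and *every patent* are co-arguments of the matrix verb, with nothing but a clause-internal boundary between them.
No island intervenes, so both surface and inverse scope are derivable.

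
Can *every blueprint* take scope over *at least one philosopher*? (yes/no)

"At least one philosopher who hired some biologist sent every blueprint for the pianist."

*every blueprint* sits in the matrix clause, not in the relative clause on *at least one philosopher*.
No island intervenes, so both surface and inverse scope are derivable.
The sentence is scopally ambiguous between *at least one philosopher* > *every blueprint* and *every blueprint* > *at least one philosopher*.

Yes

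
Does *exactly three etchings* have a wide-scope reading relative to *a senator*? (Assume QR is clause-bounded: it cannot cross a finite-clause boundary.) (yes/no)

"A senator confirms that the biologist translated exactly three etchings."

*exactly three etchings* is embedded in the finite complement clause *that the biologist translated exactly three etchings*.
Given the clause-boundedness assumption, QR cannot cross the finite CP into the matrix.
So *exactly three etchings* cannot raise to a position above *a senator*.

No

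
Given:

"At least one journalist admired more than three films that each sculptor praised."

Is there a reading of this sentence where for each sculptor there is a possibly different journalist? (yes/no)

The paraphrase describes the scope ordering *each sculptor* > *at least one journalist*.
Structurally, *each sculptor* is inside the relative clause *that each sculptor praised* modifying *more than three films*.
Relative clauses are scope islands: a quantifier cannot QR out of a relative clause to take scope in the matrix clause.
So *each sculptor* cannot raise to a position above *at least one journalist*.
(Only the surface reading survives: one fixed journalist with respect to all the relevant sculptors.)

No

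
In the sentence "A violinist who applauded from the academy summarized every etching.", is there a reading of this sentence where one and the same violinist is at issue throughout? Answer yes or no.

That reading corresponds to *a violinist* > *every etching*.
Surface scope (*a violinist* > *every etching*) is always derivable; islands only block QR, not in-situ interpretation.

Yes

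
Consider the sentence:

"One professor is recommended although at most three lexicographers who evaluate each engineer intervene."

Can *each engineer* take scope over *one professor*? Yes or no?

Structurally, *each engineer* is inside the relative clause *who evaluate each engineer*, which is itself inside the adjunct *although at most three lexicographers who evaluate each engineer intervene*.
The quantifier would have to escape first the RC and then the adjunct — two independent island violations.
So *each engineer* cannot raise to a position above *one professor*.
(Only the surface reading survives: one fixed professor with respect to all the relevant engineers.)

No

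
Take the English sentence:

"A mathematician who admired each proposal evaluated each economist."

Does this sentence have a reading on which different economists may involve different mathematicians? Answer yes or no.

Yes

The paraphrase describes the scope ordering *each economist* > *a mathematician*.
Although the sentence contains a relative clause (*who admired each proposal*), *each economist* is outside it, in the matrix VP.
No island intervenes, so both surface and inverse scope are derivable.
Both orderings are possible: *a mathematician* > *each economist* and *each economist* > *a mathematician*.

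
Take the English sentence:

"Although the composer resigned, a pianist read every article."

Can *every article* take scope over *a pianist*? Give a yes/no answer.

*every article* is a matrix argument; the adjunct is an island but the target quantifier is outside it.
With no island boundary between them, the object can take inverse scope over the subject via ordinary QR within the clause.

Yes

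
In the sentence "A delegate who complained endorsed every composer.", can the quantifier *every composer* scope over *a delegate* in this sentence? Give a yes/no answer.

*every composer* is a matrix argument; only *a delegate* is modified by the relative clause *who complained*, so the RC island is irrelevant to the target quantifier.
No island intervenes, so both surface and inverse scope are derivable.
Both orderings are possible: *a delegate* > *every composer* and *every composer* > *a delegate*.

Yes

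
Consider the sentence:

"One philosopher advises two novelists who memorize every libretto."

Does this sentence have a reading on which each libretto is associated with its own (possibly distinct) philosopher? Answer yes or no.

No

That reading corresponds to *every libretto* > *one philosopher*.
*every libretto* is embedded in the relative clause *who memorize every libretto* modifying *two novelists*.
Relative clauses block scope extraction: QR cannot target a position outside the modified NP.
The inverse ordering *every libretto* > *one philosopher* is therefore underivable.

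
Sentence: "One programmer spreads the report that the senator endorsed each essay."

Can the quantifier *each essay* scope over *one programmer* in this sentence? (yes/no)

No

The DP *each essay* is contained in the complex NP *the report that the senator endorsed each essay*.
The complex NP is opaque for QR — the quantifier is frozen inside the noun's complement.
Hence only narrow scope for *each essay* (under *one programmer*) survives.
(Only the surface reading survives: one fixed programmer with respect to all the relevant essays.)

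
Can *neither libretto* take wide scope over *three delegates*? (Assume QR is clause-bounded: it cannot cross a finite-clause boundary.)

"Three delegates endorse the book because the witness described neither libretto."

No

*neither libretto* is embedded in the adjunct clause *because the witness described neither libretto*.
Scope out of an adjunct clause is unavailable: QR respects the adjunct-island constraint.
So *neither libretto* cannot raise high enough to outscope *three delegates*; only the surface ordering *three delegates* > *neither libretto* is available.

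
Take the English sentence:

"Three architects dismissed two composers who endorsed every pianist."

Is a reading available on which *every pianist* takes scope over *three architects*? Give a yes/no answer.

The DP *every pianist* is contained in the relative clause *who endorsed every pianist* modifying *two composers*.
Relative clauses are scope islands: a quantifier cannot QR out of a relative clause to take scope in the matrix clause.
So *every pianist* cannot raise to a position above *three architects*.

No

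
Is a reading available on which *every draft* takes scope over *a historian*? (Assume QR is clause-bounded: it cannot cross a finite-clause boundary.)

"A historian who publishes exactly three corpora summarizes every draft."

The RC *who publishes exactly three corpora* is an island, but *every draft* is not inside it — it is the matrix object, a clausemate of *a historian*.
Clause-internal QR can adjoin the lower DP above the subject, yielding the inverse reading.
The sentence is scopally ambiguous between *a historian* > *every draft* and *every draft* > *a historian*.

Yes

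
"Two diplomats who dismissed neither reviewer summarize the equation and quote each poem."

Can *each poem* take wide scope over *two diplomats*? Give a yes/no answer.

No

*each poem* occurs within one conjunct of the coordinate structure (*quote each poem*).
Asymmetric QR out of one conjunct violates the Coordinate Structure Constraint.
*each poem* > *two diplomats* would require crossing that boundary, which is illicit.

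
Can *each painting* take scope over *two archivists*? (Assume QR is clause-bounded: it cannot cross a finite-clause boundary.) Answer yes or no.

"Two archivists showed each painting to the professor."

*each painting* is the matrix object and *two archivists* the matrix subject; the two are clausemates.
Clause-internal QR can adjoin the lower DP above the subject, yielding the inverse reading.

Yes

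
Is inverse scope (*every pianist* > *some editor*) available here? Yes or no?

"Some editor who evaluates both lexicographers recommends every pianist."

Yes

*every pianist* is a matrix argument; only *some editor* is modified by the relative clause *who evaluates both lexicographers*, so the RC island is irrelevant to the target quantifier.
Nothing blocks QR of the lower DP to a position above the higher one, so inverse scope is available.
The sentence is scopally ambiguous between *some editor* > *every pianist* and *every pianist* > *some editor*.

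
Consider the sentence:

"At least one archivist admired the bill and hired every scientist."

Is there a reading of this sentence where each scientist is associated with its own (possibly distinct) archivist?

That reading corresponds to *every scientist* > *at least one archivist*.
*every scientist* sits inside one conjunct of the coordinate structure (*hired every scientist*).
Coordinate structures are islands for non-across-the-board movement, QR included.
*every scientist* is confined to the island and cannot take scope over *at least one archivist*.

No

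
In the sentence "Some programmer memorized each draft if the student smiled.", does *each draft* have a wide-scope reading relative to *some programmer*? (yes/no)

The adjunct clause does not contain *each draft*, which is the matrix object.
Nothing blocks QR of the lower DP to a position above the higher one, so inverse scope is available.

Yes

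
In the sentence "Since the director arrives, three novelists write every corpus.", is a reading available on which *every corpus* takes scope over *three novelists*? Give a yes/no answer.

Yes

Although there is an adjunct clause, *every corpus* is in the main clause, not inside the adjunct.
QR within a single clause is free, so the lower quantifier may take scope over the higher one.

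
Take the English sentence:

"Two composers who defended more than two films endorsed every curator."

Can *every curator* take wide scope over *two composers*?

Yes

Although the sentence contains a relative clause (*who defended more than two films*), *every curator* is outside it, in the matrix VP.
Ordinary QR to a clause-peripheral position gives the wide-scope LF for the lower DP.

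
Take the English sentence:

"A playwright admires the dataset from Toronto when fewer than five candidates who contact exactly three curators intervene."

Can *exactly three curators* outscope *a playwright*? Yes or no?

No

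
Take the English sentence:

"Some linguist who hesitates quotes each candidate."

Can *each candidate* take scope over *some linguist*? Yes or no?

The RC *who hesitates* is an island, but *each candidate* is not inside it — it is the matrix object, a clausemate of *some linguist*.
Clause-internal QR can adjoin the lower DP above the subject, yielding the inverse reading.
So *each candidate* > *some linguist* is among the available readings.

Yes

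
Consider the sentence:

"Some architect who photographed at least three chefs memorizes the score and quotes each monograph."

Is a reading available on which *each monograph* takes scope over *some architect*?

The DP *each monograph* is contained in one conjunct of the coordinate structure (*quotes each monograph*).
QR out of a conjunct would have to apply non-ATB, which the CSC forbids.
*each monograph* > *some architect* would require crossing that boundary, which is illicit.

No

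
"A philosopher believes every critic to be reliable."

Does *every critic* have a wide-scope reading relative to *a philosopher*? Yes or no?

Yes

The ECM infinitive is scope-transparent — *every critic* is free to raise above *a philosopher*.
Since no island is crossed, the inverse ordering is licensed alongside surface scope.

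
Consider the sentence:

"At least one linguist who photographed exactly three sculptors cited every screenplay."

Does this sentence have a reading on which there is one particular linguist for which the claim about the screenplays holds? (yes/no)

Yes

The described interpretation is the *at least one linguist* > *every screenplay* scoping.
Surface scope (*at least one linguist* > *every screenplay*) is always derivable; islands only block QR, not in-situ interpretation.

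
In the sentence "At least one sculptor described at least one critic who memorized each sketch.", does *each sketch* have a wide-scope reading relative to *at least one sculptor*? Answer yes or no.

*each sketch* occurs within the relative clause *who memorized each sketch* modifying *at least one critic*.
The relative clause forms an island for QR, so the quantifier is confined to the head noun's restrictor.
So *each sketch* cannot raise high enough to outscope *at least one sculptor*; only the surface ordering *at least one sculptor* > *each sketch* is available.
(Only the surface reading survives: one fixed sculptor with respect to all the relevant sketches.)

No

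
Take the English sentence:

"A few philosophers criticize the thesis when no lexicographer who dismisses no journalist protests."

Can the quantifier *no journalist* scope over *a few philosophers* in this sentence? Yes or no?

No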